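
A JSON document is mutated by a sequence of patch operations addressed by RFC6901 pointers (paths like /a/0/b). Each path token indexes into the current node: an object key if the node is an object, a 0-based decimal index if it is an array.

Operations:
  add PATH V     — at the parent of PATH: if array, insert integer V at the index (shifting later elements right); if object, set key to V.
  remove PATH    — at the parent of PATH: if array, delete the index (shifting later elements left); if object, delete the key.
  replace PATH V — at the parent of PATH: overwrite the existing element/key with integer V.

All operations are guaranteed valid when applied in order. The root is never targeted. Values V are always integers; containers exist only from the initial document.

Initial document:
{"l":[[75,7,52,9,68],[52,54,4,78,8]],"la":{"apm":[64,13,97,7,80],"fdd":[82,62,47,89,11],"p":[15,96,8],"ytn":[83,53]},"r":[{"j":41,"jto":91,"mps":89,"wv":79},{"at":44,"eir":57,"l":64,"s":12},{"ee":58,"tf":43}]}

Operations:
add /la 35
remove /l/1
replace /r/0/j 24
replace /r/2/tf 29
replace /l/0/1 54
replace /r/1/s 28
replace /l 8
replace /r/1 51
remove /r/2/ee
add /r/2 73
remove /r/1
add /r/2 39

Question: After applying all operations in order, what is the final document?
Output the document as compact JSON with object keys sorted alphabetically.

Answer: {"l":8,"la":35,"r":[{"j":24,"jto":91,"mps":89,"wv":79},73,39,{"tf":29}]}

Derivation:
After op 1 (add /la 35): {"l":[[75,7,52,9,68],[52,54,4,78,8]],"la":35,"r":[{"j":41,"jto":91,"mps":89,"wv":79},{"at":44,"eir":57,"l":64,"s":12},{"ee":58,"tf":43}]}
After op 2 (remove /l/1): {"l":[[75,7,52,9,68]],"la":35,"r":[{"j":41,"jto":91,"mps":89,"wv":79},{"at":44,"eir":57,"l":64,"s":12},{"ee":58,"tf":43}]}
After op 3 (replace /r/0/j 24): {"l":[[75,7,52,9,68]],"la":35,"r":[{"j":24,"jto":91,"mps":89,"wv":79},{"at":44,"eir":57,"l":64,"s":12},{"ee":58,"tf":43}]}
After op 4 (replace /r/2/tf 29): {"l":[[75,7,52,9,68]],"la":35,"r":[{"j":24,"jto":91,"mps":89,"wv":79},{"at":44,"eir":57,"l":64,"s":12},{"ee":58,"tf":29}]}
After op 5 (replace /l/0/1 54): {"l":[[75,54,52,9,68]],"la":35,"r":[{"j":24,"jto":91,"mps":89,"wv":79},{"at":44,"eir":57,"l":64,"s":12},{"ee":58,"tf":29}]}
After op 6 (replace /r/1/s 28): {"l":[[75,54,52,9,68]],"la":35,"r":[{"j":24,"jto":91,"mps":89,"wv":79},{"at":44,"eir":57,"l":64,"s":28},{"ee":58,"tf":29}]}
After op 7 (replace /l 8): {"l":8,"la":35,"r":[{"j":24,"jto":91,"mps":89,"wv":79},{"at":44,"eir":57,"l":64,"s":28},{"ee":58,"tf":29}]}
After op 8 (replace /r/1 51): {"l":8,"la":35,"r":[{"j":24,"jto":91,"mps":89,"wv":79},51,{"ee":58,"tf":29}]}
After op 9 (remove /r/2/ee): {"l":8,"la":35,"r":[{"j":24,"jto":91,"mps":89,"wv":79},51,{"tf":29}]}
After op 10 (add /r/2 73): {"l":8,"la":35,"r":[{"j":24,"jto":91,"mps":89,"wv":79},51,73,{"tf":29}]}
After op 11 (remove /r/1): {"l":8,"la":35,"r":[{"j":24,"jto":91,"mps":89,"wv":79},73,{"tf":29}]}
After op 12 (add /r/2 39): {"l":8,"la":35,"r":[{"j":24,"jto":91,"mps":89,"wv":79},73,39,{"tf":29}]}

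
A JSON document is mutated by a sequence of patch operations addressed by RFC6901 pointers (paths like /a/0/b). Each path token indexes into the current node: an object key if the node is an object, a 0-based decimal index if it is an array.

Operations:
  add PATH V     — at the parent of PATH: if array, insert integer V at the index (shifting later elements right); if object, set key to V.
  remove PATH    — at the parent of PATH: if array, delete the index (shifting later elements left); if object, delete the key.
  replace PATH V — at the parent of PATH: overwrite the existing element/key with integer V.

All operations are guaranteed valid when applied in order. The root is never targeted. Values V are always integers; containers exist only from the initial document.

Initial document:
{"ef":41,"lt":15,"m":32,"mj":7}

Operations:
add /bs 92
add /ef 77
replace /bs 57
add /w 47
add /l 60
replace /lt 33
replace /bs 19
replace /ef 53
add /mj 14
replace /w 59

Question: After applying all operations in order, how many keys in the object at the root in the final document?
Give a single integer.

After op 1 (add /bs 92): {"bs":92,"ef":41,"lt":15,"m":32,"mj":7}
After op 2 (add /ef 77): {"bs":92,"ef":77,"lt":15,"m":32,"mj":7}
After op 3 (replace /bs 57): {"bs":57,"ef":77,"lt":15,"m":32,"mj":7}
After op 4 (add /w 47): {"bs":57,"ef":77,"lt":15,"m":32,"mj":7,"w":47}
After op 5 (add /l 60): {"bs":57,"ef":77,"l":60,"lt":15,"m":32,"mj":7,"w":47}
After op 6 (replace /lt 33): {"bs":57,"ef":77,"l":60,"lt":33,"m":32,"mj":7,"w":47}
After op 7 (replace /bs 19): {"bs":19,"ef":77,"l":60,"lt":33,"m":32,"mj":7,"w":47}
After op 8 (replace /ef 53): {"bs":19,"ef":53,"l":60,"lt":33,"m":32,"mj":7,"w":47}
After op 9 (add /mj 14): {"bs":19,"ef":53,"l":60,"lt":33,"m":32,"mj":14,"w":47}
After op 10 (replace /w 59): {"bs":19,"ef":53,"l":60,"lt":33,"m":32,"mj":14,"w":59}
Size at the root: 7

Answer: 7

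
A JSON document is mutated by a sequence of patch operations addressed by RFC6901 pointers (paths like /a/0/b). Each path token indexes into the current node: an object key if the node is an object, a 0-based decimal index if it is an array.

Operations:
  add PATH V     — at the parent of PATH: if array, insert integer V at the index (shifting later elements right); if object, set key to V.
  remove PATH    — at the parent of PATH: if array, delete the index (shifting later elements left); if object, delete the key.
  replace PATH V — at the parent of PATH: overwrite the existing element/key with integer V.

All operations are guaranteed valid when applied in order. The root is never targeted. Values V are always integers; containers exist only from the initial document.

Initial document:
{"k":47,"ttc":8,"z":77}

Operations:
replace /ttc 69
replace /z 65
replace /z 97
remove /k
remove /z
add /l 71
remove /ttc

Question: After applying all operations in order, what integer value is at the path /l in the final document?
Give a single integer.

Answer: 71

Derivation:
After op 1 (replace /ttc 69): {"k":47,"ttc":69,"z":77}
After op 2 (replace /z 65): {"k":47,"ttc":69,"z":65}
After op 3 (replace /z 97): {"k":47,"ttc":69,"z":97}
After op 4 (remove /k): {"ttc":69,"z":97}
After op 5 (remove /z): {"ttc":69}
After op 6 (add /l 71): {"l":71,"ttc":69}
After op 7 (remove /ttc): {"l":71}
Value at /l: 71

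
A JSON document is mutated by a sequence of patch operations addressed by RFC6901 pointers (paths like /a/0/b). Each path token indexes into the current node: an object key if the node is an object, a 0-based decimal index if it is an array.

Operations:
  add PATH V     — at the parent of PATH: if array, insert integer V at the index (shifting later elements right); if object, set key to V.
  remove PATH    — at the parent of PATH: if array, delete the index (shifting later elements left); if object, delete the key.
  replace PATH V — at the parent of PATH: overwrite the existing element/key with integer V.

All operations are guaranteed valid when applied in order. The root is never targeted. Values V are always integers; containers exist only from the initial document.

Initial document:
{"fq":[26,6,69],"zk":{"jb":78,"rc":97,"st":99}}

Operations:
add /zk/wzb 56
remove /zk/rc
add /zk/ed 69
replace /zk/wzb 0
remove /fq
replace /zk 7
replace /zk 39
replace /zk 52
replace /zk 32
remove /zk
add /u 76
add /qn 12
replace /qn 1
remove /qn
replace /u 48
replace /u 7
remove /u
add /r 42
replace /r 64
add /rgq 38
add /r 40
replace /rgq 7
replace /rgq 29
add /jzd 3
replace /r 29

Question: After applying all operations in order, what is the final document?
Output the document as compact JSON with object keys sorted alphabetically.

After op 1 (add /zk/wzb 56): {"fq":[26,6,69],"zk":{"jb":78,"rc":97,"st":99,"wzb":56}}
After op 2 (remove /zk/rc): {"fq":[26,6,69],"zk":{"jb":78,"st":99,"wzb":56}}
After op 3 (add /zk/ed 69): {"fq":[26,6,69],"zk":{"ed":69,"jb":78,"st":99,"wzb":56}}
After op 4 (replace /zk/wzb 0): {"fq":[26,6,69],"zk":{"ed":69,"jb":78,"st":99,"wzb":0}}
After op 5 (remove /fq): {"zk":{"ed":69,"jb":78,"st":99,"wzb":0}}
After op 6 (replace /zk 7): {"zk":7}
After op 7 (replace /zk 39): {"zk":39}
After op 8 (replace /zk 52): {"zk":52}
After op 9 (replace /zk 32): {"zk":32}
After op 10 (remove /zk): {}
After op 11 (add /u 76): {"u":76}
After op 12 (add /qn 12): {"qn":12,"u":76}
After op 13 (replace /qn 1): {"qn":1,"u":76}
After op 14 (remove /qn): {"u":76}
After op 15 (replace /u 48): {"u":48}
After op 16 (replace /u 7): {"u":7}
After op 17 (remove /u): {}
After op 18 (add /r 42): {"r":42}
After op 19 (replace /r 64): {"r":64}
After op 20 (add /rgq 38): {"r":64,"rgq":38}
After op 21 (add /r 40): {"r":40,"rgq":38}
After op 22 (replace /rgq 7): {"r":40,"rgq":7}
After op 23 (replace /rgq 29): {"r":40,"rgq":29}
After op 24 (add /jzd 3): {"jzd":3,"r":40,"rgq":29}
After op 25 (replace /r 29): {"jzd":3,"r":29,"rgq":29}

Answer: {"jzd":3,"r":29,"rgq":29}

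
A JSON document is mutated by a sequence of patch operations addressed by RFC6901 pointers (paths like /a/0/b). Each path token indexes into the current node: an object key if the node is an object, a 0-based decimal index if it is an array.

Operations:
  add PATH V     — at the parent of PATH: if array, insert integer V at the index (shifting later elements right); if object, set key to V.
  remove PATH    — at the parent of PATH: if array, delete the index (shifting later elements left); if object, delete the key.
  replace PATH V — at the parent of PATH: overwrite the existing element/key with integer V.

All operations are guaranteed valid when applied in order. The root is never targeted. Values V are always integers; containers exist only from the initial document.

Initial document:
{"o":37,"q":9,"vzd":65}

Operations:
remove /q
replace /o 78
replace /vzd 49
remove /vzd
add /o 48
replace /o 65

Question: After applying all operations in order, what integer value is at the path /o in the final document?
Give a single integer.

Answer: 65

Derivation:
After op 1 (remove /q): {"o":37,"vzd":65}
After op 2 (replace /o 78): {"o":78,"vzd":65}
After op 3 (replace /vzd 49): {"o":78,"vzd":49}
After op 4 (remove /vzd): {"o":78}
After op 5 (add /o 48): {"o":48}
After op 6 (replace /o 65): {"o":65}
Value at /o: 65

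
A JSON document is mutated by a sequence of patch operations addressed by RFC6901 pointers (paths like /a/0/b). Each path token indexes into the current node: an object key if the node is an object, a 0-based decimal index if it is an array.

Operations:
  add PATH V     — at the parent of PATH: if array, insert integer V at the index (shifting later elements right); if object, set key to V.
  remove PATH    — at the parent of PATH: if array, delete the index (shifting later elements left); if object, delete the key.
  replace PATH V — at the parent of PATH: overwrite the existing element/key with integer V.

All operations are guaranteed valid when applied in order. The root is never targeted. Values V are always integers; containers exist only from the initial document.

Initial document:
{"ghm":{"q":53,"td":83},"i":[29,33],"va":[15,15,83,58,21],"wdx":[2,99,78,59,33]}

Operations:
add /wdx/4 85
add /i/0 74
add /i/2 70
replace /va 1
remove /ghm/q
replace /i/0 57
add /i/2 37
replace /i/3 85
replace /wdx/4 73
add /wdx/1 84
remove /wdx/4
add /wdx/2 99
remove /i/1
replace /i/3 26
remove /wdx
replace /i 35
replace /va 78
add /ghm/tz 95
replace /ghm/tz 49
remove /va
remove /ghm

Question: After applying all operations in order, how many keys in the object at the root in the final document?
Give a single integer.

Answer: 1

Derivation:
After op 1 (add /wdx/4 85): {"ghm":{"q":53,"td":83},"i":[29,33],"va":[15,15,83,58,21],"wdx":[2,99,78,59,85,33]}
After op 2 (add /i/0 74): {"ghm":{"q":53,"td":83},"i":[74,29,33],"va":[15,15,83,58,21],"wdx":[2,99,78,59,85,33]}
After op 3 (add /i/2 70): {"ghm":{"q":53,"td":83},"i":[74,29,70,33],"va":[15,15,83,58,21],"wdx":[2,99,78,59,85,33]}
After op 4 (replace /va 1): {"ghm":{"q":53,"td":83},"i":[74,29,70,33],"va":1,"wdx":[2,99,78,59,85,33]}
After op 5 (remove /ghm/q): {"ghm":{"td":83},"i":[74,29,70,33],"va":1,"wdx":[2,99,78,59,85,33]}
After op 6 (replace /i/0 57): {"ghm":{"td":83},"i":[57,29,70,33],"va":1,"wdx":[2,99,78,59,85,33]}
After op 7 (add /i/2 37): {"ghm":{"td":83},"i":[57,29,37,70,33],"va":1,"wdx":[2,99,78,59,85,33]}
After op 8 (replace /i/3 85): {"ghm":{"td":83},"i":[57,29,37,85,33],"va":1,"wdx":[2,99,78,59,85,33]}
After op 9 (replace /wdx/4 73): {"ghm":{"td":83},"i":[57,29,37,85,33],"va":1,"wdx":[2,99,78,59,73,33]}
After op 10 (add /wdx/1 84): {"ghm":{"td":83},"i":[57,29,37,85,33],"va":1,"wdx":[2,84,99,78,59,73,33]}
After op 11 (remove /wdx/4): {"ghm":{"td":83},"i":[57,29,37,85,33],"va":1,"wdx":[2,84,99,78,73,33]}
After op 12 (add /wdx/2 99): {"ghm":{"td":83},"i":[57,29,37,85,33],"va":1,"wdx":[2,84,99,99,78,73,33]}
After op 13 (remove /i/1): {"ghm":{"td":83},"i":[57,37,85,33],"va":1,"wdx":[2,84,99,99,78,73,33]}
After op 14 (replace /i/3 26): {"ghm":{"td":83},"i":[57,37,85,26],"va":1,"wdx":[2,84,99,99,78,73,33]}
After op 15 (remove /wdx): {"ghm":{"td":83},"i":[57,37,85,26],"va":1}
After op 16 (replace /i 35): {"ghm":{"td":83},"i":35,"va":1}
After op 17 (replace /va 78): {"ghm":{"td":83},"i":35,"va":78}
After op 18 (add /ghm/tz 95): {"ghm":{"td":83,"tz":95},"i":35,"va":78}
After op 19 (replace /ghm/tz 49): {"ghm":{"td":83,"tz":49},"i":35,"va":78}
After op 20 (remove /va): {"ghm":{"td":83,"tz":49},"i":35}
After op 21 (remove /ghm): {"i":35}
Size at the root: 1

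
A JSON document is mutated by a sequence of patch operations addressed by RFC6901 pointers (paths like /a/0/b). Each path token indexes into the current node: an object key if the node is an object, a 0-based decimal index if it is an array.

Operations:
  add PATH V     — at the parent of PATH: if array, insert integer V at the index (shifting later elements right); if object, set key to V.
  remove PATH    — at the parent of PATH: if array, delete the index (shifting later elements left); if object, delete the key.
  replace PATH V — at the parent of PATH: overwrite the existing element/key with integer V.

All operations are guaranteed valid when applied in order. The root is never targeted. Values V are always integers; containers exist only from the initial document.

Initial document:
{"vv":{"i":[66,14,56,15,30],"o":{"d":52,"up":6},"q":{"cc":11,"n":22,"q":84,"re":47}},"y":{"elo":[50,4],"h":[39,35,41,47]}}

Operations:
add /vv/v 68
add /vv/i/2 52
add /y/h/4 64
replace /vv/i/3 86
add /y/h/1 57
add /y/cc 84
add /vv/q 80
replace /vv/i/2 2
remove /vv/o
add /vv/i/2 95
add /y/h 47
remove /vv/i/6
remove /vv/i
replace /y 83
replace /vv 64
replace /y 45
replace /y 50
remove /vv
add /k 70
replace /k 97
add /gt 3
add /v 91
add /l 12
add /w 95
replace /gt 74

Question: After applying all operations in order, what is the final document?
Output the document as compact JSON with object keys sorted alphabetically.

Answer: {"gt":74,"k":97,"l":12,"v":91,"w":95,"y":50}

Derivation:
After op 1 (add /vv/v 68): {"vv":{"i":[66,14,56,15,30],"o":{"d":52,"up":6},"q":{"cc":11,"n":22,"q":84,"re":47},"v":68},"y":{"elo":[50,4],"h":[39,35,41,47]}}
After op 2 (add /vv/i/2 52): {"vv":{"i":[66,14,52,56,15,30],"o":{"d":52,"up":6},"q":{"cc":11,"n":22,"q":84,"re":47},"v":68},"y":{"elo":[50,4],"h":[39,35,41,47]}}
After op 3 (add /y/h/4 64): {"vv":{"i":[66,14,52,56,15,30],"o":{"d":52,"up":6},"q":{"cc":11,"n":22,"q":84,"re":47},"v":68},"y":{"elo":[50,4],"h":[39,35,41,47,64]}}
After op 4 (replace /vv/i/3 86): {"vv":{"i":[66,14,52,86,15,30],"o":{"d":52,"up":6},"q":{"cc":11,"n":22,"q":84,"re":47},"v":68},"y":{"elo":[50,4],"h":[39,35,41,47,64]}}
After op 5 (add /y/h/1 57): {"vv":{"i":[66,14,52,86,15,30],"o":{"d":52,"up":6},"q":{"cc":11,"n":22,"q":84,"re":47},"v":68},"y":{"elo":[50,4],"h":[39,57,35,41,47,64]}}
After op 6 (add /y/cc 84): {"vv":{"i":[66,14,52,86,15,30],"o":{"d":52,"up":6},"q":{"cc":11,"n":22,"q":84,"re":47},"v":68},"y":{"cc":84,"elo":[50,4],"h":[39,57,35,41,47,64]}}
After op 7 (add /vv/q 80): {"vv":{"i":[66,14,52,86,15,30],"o":{"d":52,"up":6},"q":80,"v":68},"y":{"cc":84,"elo":[50,4],"h":[39,57,35,41,47,64]}}
After op 8 (replace /vv/i/2 2): {"vv":{"i":[66,14,2,86,15,30],"o":{"d":52,"up":6},"q":80,"v":68},"y":{"cc":84,"elo":[50,4],"h":[39,57,35,41,47,64]}}
After op 9 (remove /vv/o): {"vv":{"i":[66,14,2,86,15,30],"q":80,"v":68},"y":{"cc":84,"elo":[50,4],"h":[39,57,35,41,47,64]}}
After op 10 (add /vv/i/2 95): {"vv":{"i":[66,14,95,2,86,15,30],"q":80,"v":68},"y":{"cc":84,"elo":[50,4],"h":[39,57,35,41,47,64]}}
After op 11 (add /y/h 47): {"vv":{"i":[66,14,95,2,86,15,30],"q":80,"v":68},"y":{"cc":84,"elo":[50,4],"h":47}}
After op 12 (remove /vv/i/6): {"vv":{"i":[66,14,95,2,86,15],"q":80,"v":68},"y":{"cc":84,"elo":[50,4],"h":47}}
After op 13 (remove /vv/i): {"vv":{"q":80,"v":68},"y":{"cc":84,"elo":[50,4],"h":47}}
After op 14 (replace /y 83): {"vv":{"q":80,"v":68},"y":83}
After op 15 (replace /vv 64): {"vv":64,"y":83}
After op 16 (replace /y 45): {"vv":64,"y":45}
After op 17 (replace /y 50): {"vv":64,"y":50}
After op 18 (remove /vv): {"y":50}
After op 19 (add /k 70): {"k":70,"y":50}
After op 20 (replace /k 97): {"k":97,"y":50}
After op 21 (add /gt 3): {"gt":3,"k":97,"y":50}
After op 22 (add /v 91): {"gt":3,"k":97,"v":91,"y":50}
After op 23 (add /l 12): {"gt":3,"k":97,"l":12,"v":91,"y":50}
After op 24 (add /w 95): {"gt":3,"k":97,"l":12,"v":91,"w":95,"y":50}
After op 25 (replace /gt 74): {"gt":74,"k":97,"l":12,"v":91,"w":95,"y":50}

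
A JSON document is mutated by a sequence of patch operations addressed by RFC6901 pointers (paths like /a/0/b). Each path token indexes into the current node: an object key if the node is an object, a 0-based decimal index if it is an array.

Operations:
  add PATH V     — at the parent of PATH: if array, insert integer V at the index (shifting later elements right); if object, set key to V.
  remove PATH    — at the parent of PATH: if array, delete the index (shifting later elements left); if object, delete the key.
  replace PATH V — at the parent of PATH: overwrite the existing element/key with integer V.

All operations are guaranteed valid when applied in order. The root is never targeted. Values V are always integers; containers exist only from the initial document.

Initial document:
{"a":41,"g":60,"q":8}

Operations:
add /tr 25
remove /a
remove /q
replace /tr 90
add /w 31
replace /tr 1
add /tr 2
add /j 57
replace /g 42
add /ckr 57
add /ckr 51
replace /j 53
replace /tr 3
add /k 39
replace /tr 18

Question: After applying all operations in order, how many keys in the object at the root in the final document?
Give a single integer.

After op 1 (add /tr 25): {"a":41,"g":60,"q":8,"tr":25}
After op 2 (remove /a): {"g":60,"q":8,"tr":25}
After op 3 (remove /q): {"g":60,"tr":25}
After op 4 (replace /tr 90): {"g":60,"tr":90}
After op 5 (add /w 31): {"g":60,"tr":90,"w":31}
After op 6 (replace /tr 1): {"g":60,"tr":1,"w":31}
After op 7 (add /tr 2): {"g":60,"tr":2,"w":31}
After op 8 (add /j 57): {"g":60,"j":57,"tr":2,"w":31}
After op 9 (replace /g 42): {"g":42,"j":57,"tr":2,"w":31}
After op 10 (add /ckr 57): {"ckr":57,"g":42,"j":57,"tr":2,"w":31}
After op 11 (add /ckr 51): {"ckr":51,"g":42,"j":57,"tr":2,"w":31}
After op 12 (replace /j 53): {"ckr":51,"g":42,"j":53,"tr":2,"w":31}
After op 13 (replace /tr 3): {"ckr":51,"g":42,"j":53,"tr":3,"w":31}
After op 14 (add /k 39): {"ckr":51,"g":42,"j":53,"k":39,"tr":3,"w":31}
After op 15 (replace /tr 18): {"ckr":51,"g":42,"j":53,"k":39,"tr":18,"w":31}
Size at the root: 6

Answer: 6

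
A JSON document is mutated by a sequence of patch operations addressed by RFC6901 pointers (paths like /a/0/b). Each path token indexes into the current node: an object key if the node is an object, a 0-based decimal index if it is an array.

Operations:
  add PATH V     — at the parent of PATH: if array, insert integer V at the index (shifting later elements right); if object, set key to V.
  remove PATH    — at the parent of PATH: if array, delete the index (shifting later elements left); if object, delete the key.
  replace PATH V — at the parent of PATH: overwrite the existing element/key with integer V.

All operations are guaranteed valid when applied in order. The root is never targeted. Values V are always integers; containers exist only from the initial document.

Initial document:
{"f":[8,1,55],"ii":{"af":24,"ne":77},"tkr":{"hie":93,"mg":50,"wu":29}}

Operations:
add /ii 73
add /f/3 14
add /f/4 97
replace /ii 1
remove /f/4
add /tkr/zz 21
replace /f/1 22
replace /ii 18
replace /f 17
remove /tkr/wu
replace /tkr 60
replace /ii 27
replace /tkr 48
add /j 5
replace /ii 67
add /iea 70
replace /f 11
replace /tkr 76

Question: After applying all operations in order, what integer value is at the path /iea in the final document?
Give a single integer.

Answer: 70

Derivation:
After op 1 (add /ii 73): {"f":[8,1,55],"ii":73,"tkr":{"hie":93,"mg":50,"wu":29}}
After op 2 (add /f/3 14): {"f":[8,1,55,14],"ii":73,"tkr":{"hie":93,"mg":50,"wu":29}}
After op 3 (add /f/4 97): {"f":[8,1,55,14,97],"ii":73,"tkr":{"hie":93,"mg":50,"wu":29}}
After op 4 (replace /ii 1): {"f":[8,1,55,14,97],"ii":1,"tkr":{"hie":93,"mg":50,"wu":29}}
After op 5 (remove /f/4): {"f":[8,1,55,14],"ii":1,"tkr":{"hie":93,"mg":50,"wu":29}}
After op 6 (add /tkr/zz 21): {"f":[8,1,55,14],"ii":1,"tkr":{"hie":93,"mg":50,"wu":29,"zz":21}}
After op 7 (replace /f/1 22): {"f":[8,22,55,14],"ii":1,"tkr":{"hie":93,"mg":50,"wu":29,"zz":21}}
After op 8 (replace /ii 18): {"f":[8,22,55,14],"ii":18,"tkr":{"hie":93,"mg":50,"wu":29,"zz":21}}
After op 9 (replace /f 17): {"f":17,"ii":18,"tkr":{"hie":93,"mg":50,"wu":29,"zz":21}}
After op 10 (remove /tkr/wu): {"f":17,"ii":18,"tkr":{"hie":93,"mg":50,"zz":21}}
After op 11 (replace /tkr 60): {"f":17,"ii":18,"tkr":60}
After op 12 (replace /ii 27): {"f":17,"ii":27,"tkr":60}
After op 13 (replace /tkr 48): {"f":17,"ii":27,"tkr":48}
After op 14 (add /j 5): {"f":17,"ii":27,"j":5,"tkr":48}
After op 15 (replace /ii 67): {"f":17,"ii":67,"j":5,"tkr":48}
After op 16 (add /iea 70): {"f":17,"iea":70,"ii":67,"j":5,"tkr":48}
After op 17 (replace /f 11): {"f":11,"iea":70,"ii":67,"j":5,"tkr":48}
After op 18 (replace /tkr 76): {"f":11,"iea":70,"ii":67,"j":5,"tkr":76}
Value at /iea: 70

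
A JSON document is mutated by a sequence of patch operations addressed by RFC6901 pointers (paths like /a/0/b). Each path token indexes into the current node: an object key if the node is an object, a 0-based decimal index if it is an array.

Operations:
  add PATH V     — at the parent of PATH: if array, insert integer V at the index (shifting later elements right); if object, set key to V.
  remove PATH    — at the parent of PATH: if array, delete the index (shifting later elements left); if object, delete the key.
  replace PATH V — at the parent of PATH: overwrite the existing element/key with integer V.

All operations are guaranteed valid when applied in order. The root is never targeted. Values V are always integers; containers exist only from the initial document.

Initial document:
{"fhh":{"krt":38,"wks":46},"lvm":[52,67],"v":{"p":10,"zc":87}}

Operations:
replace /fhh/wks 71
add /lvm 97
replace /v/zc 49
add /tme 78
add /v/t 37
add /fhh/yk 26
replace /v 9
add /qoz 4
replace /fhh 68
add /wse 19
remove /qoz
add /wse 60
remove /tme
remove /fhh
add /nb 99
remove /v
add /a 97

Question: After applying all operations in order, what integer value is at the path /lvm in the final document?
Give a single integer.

Answer: 97

Derivation:
After op 1 (replace /fhh/wks 71): {"fhh":{"krt":38,"wks":71},"lvm":[52,67],"v":{"p":10,"zc":87}}
After op 2 (add /lvm 97): {"fhh":{"krt":38,"wks":71},"lvm":97,"v":{"p":10,"zc":87}}
After op 3 (replace /v/zc 49): {"fhh":{"krt":38,"wks":71},"lvm":97,"v":{"p":10,"zc":49}}
After op 4 (add /tme 78): {"fhh":{"krt":38,"wks":71},"lvm":97,"tme":78,"v":{"p":10,"zc":49}}
After op 5 (add /v/t 37): {"fhh":{"krt":38,"wks":71},"lvm":97,"tme":78,"v":{"p":10,"t":37,"zc":49}}
After op 6 (add /fhh/yk 26): {"fhh":{"krt":38,"wks":71,"yk":26},"lvm":97,"tme":78,"v":{"p":10,"t":37,"zc":49}}
After op 7 (replace /v 9): {"fhh":{"krt":38,"wks":71,"yk":26},"lvm":97,"tme":78,"v":9}
After op 8 (add /qoz 4): {"fhh":{"krt":38,"wks":71,"yk":26},"lvm":97,"qoz":4,"tme":78,"v":9}
After op 9 (replace /fhh 68): {"fhh":68,"lvm":97,"qoz":4,"tme":78,"v":9}
After op 10 (add /wse 19): {"fhh":68,"lvm":97,"qoz":4,"tme":78,"v":9,"wse":19}
After op 11 (remove /qoz): {"fhh":68,"lvm":97,"tme":78,"v":9,"wse":19}
After op 12 (add /wse 60): {"fhh":68,"lvm":97,"tme":78,"v":9,"wse":60}
After op 13 (remove /tme): {"fhh":68,"lvm":97,"v":9,"wse":60}
After op 14 (remove /fhh): {"lvm":97,"v":9,"wse":60}
After op 15 (add /nb 99): {"lvm":97,"nb":99,"v":9,"wse":60}
After op 16 (remove /v): {"lvm":97,"nb":99,"wse":60}
After op 17 (add /a 97): {"a":97,"lvm":97,"nb":99,"wse":60}
Value at /lvm: 97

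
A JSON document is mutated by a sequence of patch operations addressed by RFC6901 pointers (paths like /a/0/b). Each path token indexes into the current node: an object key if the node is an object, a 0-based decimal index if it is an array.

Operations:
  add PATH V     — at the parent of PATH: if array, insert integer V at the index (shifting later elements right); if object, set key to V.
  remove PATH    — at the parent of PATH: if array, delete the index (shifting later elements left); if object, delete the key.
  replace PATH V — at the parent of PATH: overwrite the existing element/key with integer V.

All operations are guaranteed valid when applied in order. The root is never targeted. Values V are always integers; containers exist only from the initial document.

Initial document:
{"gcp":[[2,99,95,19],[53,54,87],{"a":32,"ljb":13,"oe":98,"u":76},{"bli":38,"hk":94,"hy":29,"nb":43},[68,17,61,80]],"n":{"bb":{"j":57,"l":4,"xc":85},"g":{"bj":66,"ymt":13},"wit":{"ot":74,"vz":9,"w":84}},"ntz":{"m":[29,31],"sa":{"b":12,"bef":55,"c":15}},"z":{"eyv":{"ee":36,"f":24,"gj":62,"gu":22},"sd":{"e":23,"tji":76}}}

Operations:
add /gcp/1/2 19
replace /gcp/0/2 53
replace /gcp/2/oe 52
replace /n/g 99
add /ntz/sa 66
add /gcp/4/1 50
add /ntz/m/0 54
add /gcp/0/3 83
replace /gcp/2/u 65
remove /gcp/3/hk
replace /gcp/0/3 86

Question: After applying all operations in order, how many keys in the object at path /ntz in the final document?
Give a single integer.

After op 1 (add /gcp/1/2 19): {"gcp":[[2,99,95,19],[53,54,19,87],{"a":32,"ljb":13,"oe":98,"u":76},{"bli":38,"hk":94,"hy":29,"nb":43},[68,17,61,80]],"n":{"bb":{"j":57,"l":4,"xc":85},"g":{"bj":66,"ymt":13},"wit":{"ot":74,"vz":9,"w":84}},"ntz":{"m":[29,31],"sa":{"b":12,"bef":55,"c":15}},"z":{"eyv":{"ee":36,"f":24,"gj":62,"gu":22},"sd":{"e":23,"tji":76}}}
After op 2 (replace /gcp/0/2 53): {"gcp":[[2,99,53,19],[53,54,19,87],{"a":32,"ljb":13,"oe":98,"u":76},{"bli":38,"hk":94,"hy":29,"nb":43},[68,17,61,80]],"n":{"bb":{"j":57,"l":4,"xc":85},"g":{"bj":66,"ymt":13},"wit":{"ot":74,"vz":9,"w":84}},"ntz":{"m":[29,31],"sa":{"b":12,"bef":55,"c":15}},"z":{"eyv":{"ee":36,"f":24,"gj":62,"gu":22},"sd":{"e":23,"tji":76}}}
After op 3 (replace /gcp/2/oe 52): {"gcp":[[2,99,53,19],[53,54,19,87],{"a":32,"ljb":13,"oe":52,"u":76},{"bli":38,"hk":94,"hy":29,"nb":43},[68,17,61,80]],"n":{"bb":{"j":57,"l":4,"xc":85},"g":{"bj":66,"ymt":13},"wit":{"ot":74,"vz":9,"w":84}},"ntz":{"m":[29,31],"sa":{"b":12,"bef":55,"c":15}},"z":{"eyv":{"ee":36,"f":24,"gj":62,"gu":22},"sd":{"e":23,"tji":76}}}
After op 4 (replace /n/g 99): {"gcp":[[2,99,53,19],[53,54,19,87],{"a":32,"ljb":13,"oe":52,"u":76},{"bli":38,"hk":94,"hy":29,"nb":43},[68,17,61,80]],"n":{"bb":{"j":57,"l":4,"xc":85},"g":99,"wit":{"ot":74,"vz":9,"w":84}},"ntz":{"m":[29,31],"sa":{"b":12,"bef":55,"c":15}},"z":{"eyv":{"ee":36,"f":24,"gj":62,"gu":22},"sd":{"e":23,"tji":76}}}
After op 5 (add /ntz/sa 66): {"gcp":[[2,99,53,19],[53,54,19,87],{"a":32,"ljb":13,"oe":52,"u":76},{"bli":38,"hk":94,"hy":29,"nb":43},[68,17,61,80]],"n":{"bb":{"j":57,"l":4,"xc":85},"g":99,"wit":{"ot":74,"vz":9,"w":84}},"ntz":{"m":[29,31],"sa":66},"z":{"eyv":{"ee":36,"f":24,"gj":62,"gu":22},"sd":{"e":23,"tji":76}}}
After op 6 (add /gcp/4/1 50): {"gcp":[[2,99,53,19],[53,54,19,87],{"a":32,"ljb":13,"oe":52,"u":76},{"bli":38,"hk":94,"hy":29,"nb":43},[68,50,17,61,80]],"n":{"bb":{"j":57,"l":4,"xc":85},"g":99,"wit":{"ot":74,"vz":9,"w":84}},"ntz":{"m":[29,31],"sa":66},"z":{"eyv":{"ee":36,"f":24,"gj":62,"gu":22},"sd":{"e":23,"tji":76}}}
After op 7 (add /ntz/m/0 54): {"gcp":[[2,99,53,19],[53,54,19,87],{"a":32,"ljb":13,"oe":52,"u":76},{"bli":38,"hk":94,"hy":29,"nb":43},[68,50,17,61,80]],"n":{"bb":{"j":57,"l":4,"xc":85},"g":99,"wit":{"ot":74,"vz":9,"w":84}},"ntz":{"m":[54,29,31],"sa":66},"z":{"eyv":{"ee":36,"f":24,"gj":62,"gu":22},"sd":{"e":23,"tji":76}}}
After op 8 (add /gcp/0/3 83): {"gcp":[[2,99,53,83,19],[53,54,19,87],{"a":32,"ljb":13,"oe":52,"u":76},{"bli":38,"hk":94,"hy":29,"nb":43},[68,50,17,61,80]],"n":{"bb":{"j":57,"l":4,"xc":85},"g":99,"wit":{"ot":74,"vz":9,"w":84}},"ntz":{"m":[54,29,31],"sa":66},"z":{"eyv":{"ee":36,"f":24,"gj":62,"gu":22},"sd":{"e":23,"tji":76}}}
After op 9 (replace /gcp/2/u 65): {"gcp":[[2,99,53,83,19],[53,54,19,87],{"a":32,"ljb":13,"oe":52,"u":65},{"bli":38,"hk":94,"hy":29,"nb":43},[68,50,17,61,80]],"n":{"bb":{"j":57,"l":4,"xc":85},"g":99,"wit":{"ot":74,"vz":9,"w":84}},"ntz":{"m":[54,29,31],"sa":66},"z":{"eyv":{"ee":36,"f":24,"gj":62,"gu":22},"sd":{"e":23,"tji":76}}}
After op 10 (remove /gcp/3/hk): {"gcp":[[2,99,53,83,19],[53,54,19,87],{"a":32,"ljb":13,"oe":52,"u":65},{"bli":38,"hy":29,"nb":43},[68,50,17,61,80]],"n":{"bb":{"j":57,"l":4,"xc":85},"g":99,"wit":{"ot":74,"vz":9,"w":84}},"ntz":{"m":[54,29,31],"sa":66},"z":{"eyv":{"ee":36,"f":24,"gj":62,"gu":22},"sd":{"e":23,"tji":76}}}
After op 11 (replace /gcp/0/3 86): {"gcp":[[2,99,53,86,19],[53,54,19,87],{"a":32,"ljb":13,"oe":52,"u":65},{"bli":38,"hy":29,"nb":43},[68,50,17,61,80]],"n":{"bb":{"j":57,"l":4,"xc":85},"g":99,"wit":{"ot":74,"vz":9,"w":84}},"ntz":{"m":[54,29,31],"sa":66},"z":{"eyv":{"ee":36,"f":24,"gj":62,"gu":22},"sd":{"e":23,"tji":76}}}
Size at path /ntz: 2

Answer: 2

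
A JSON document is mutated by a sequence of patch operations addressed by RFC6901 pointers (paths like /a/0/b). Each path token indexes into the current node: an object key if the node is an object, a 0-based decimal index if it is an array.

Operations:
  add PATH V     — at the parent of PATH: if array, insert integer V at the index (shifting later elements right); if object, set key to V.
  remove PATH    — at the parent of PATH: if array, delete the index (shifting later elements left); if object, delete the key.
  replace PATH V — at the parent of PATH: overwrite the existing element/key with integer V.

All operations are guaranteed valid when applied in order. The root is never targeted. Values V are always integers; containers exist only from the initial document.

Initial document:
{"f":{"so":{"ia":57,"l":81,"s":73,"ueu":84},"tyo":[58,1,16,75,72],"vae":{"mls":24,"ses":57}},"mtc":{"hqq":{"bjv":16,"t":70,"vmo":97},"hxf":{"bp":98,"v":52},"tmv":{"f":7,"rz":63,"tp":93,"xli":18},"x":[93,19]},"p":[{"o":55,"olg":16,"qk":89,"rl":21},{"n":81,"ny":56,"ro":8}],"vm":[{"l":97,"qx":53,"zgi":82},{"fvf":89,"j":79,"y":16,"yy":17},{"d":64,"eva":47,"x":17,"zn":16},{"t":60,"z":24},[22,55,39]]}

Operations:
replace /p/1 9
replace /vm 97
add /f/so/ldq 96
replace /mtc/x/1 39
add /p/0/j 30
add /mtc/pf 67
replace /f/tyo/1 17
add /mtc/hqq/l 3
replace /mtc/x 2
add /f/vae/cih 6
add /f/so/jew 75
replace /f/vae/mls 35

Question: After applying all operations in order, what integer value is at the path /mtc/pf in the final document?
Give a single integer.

Answer: 67

Derivation:
After op 1 (replace /p/1 9): {"f":{"so":{"ia":57,"l":81,"s":73,"ueu":84},"tyo":[58,1,16,75,72],"vae":{"mls":24,"ses":57}},"mtc":{"hqq":{"bjv":16,"t":70,"vmo":97},"hxf":{"bp":98,"v":52},"tmv":{"f":7,"rz":63,"tp":93,"xli":18},"x":[93,19]},"p":[{"o":55,"olg":16,"qk":89,"rl":21},9],"vm":[{"l":97,"qx":53,"zgi":82},{"fvf":89,"j":79,"y":16,"yy":17},{"d":64,"eva":47,"x":17,"zn":16},{"t":60,"z":24},[22,55,39]]}
After op 2 (replace /vm 97): {"f":{"so":{"ia":57,"l":81,"s":73,"ueu":84},"tyo":[58,1,16,75,72],"vae":{"mls":24,"ses":57}},"mtc":{"hqq":{"bjv":16,"t":70,"vmo":97},"hxf":{"bp":98,"v":52},"tmv":{"f":7,"rz":63,"tp":93,"xli":18},"x":[93,19]},"p":[{"o":55,"olg":16,"qk":89,"rl":21},9],"vm":97}
After op 3 (add /f/so/ldq 96): {"f":{"so":{"ia":57,"l":81,"ldq":96,"s":73,"ueu":84},"tyo":[58,1,16,75,72],"vae":{"mls":24,"ses":57}},"mtc":{"hqq":{"bjv":16,"t":70,"vmo":97},"hxf":{"bp":98,"v":52},"tmv":{"f":7,"rz":63,"tp":93,"xli":18},"x":[93,19]},"p":[{"o":55,"olg":16,"qk":89,"rl":21},9],"vm":97}
After op 4 (replace /mtc/x/1 39): {"f":{"so":{"ia":57,"l":81,"ldq":96,"s":73,"ueu":84},"tyo":[58,1,16,75,72],"vae":{"mls":24,"ses":57}},"mtc":{"hqq":{"bjv":16,"t":70,"vmo":97},"hxf":{"bp":98,"v":52},"tmv":{"f":7,"rz":63,"tp":93,"xli":18},"x":[93,39]},"p":[{"o":55,"olg":16,"qk":89,"rl":21},9],"vm":97}
After op 5 (add /p/0/j 30): {"f":{"so":{"ia":57,"l":81,"ldq":96,"s":73,"ueu":84},"tyo":[58,1,16,75,72],"vae":{"mls":24,"ses":57}},"mtc":{"hqq":{"bjv":16,"t":70,"vmo":97},"hxf":{"bp":98,"v":52},"tmv":{"f":7,"rz":63,"tp":93,"xli":18},"x":[93,39]},"p":[{"j":30,"o":55,"olg":16,"qk":89,"rl":21},9],"vm":97}
After op 6 (add /mtc/pf 67): {"f":{"so":{"ia":57,"l":81,"ldq":96,"s":73,"ueu":84},"tyo":[58,1,16,75,72],"vae":{"mls":24,"ses":57}},"mtc":{"hqq":{"bjv":16,"t":70,"vmo":97},"hxf":{"bp":98,"v":52},"pf":67,"tmv":{"f":7,"rz":63,"tp":93,"xli":18},"x":[93,39]},"p":[{"j":30,"o":55,"olg":16,"qk":89,"rl":21},9],"vm":97}
After op 7 (replace /f/tyo/1 17): {"f":{"so":{"ia":57,"l":81,"ldq":96,"s":73,"ueu":84},"tyo":[58,17,16,75,72],"vae":{"mls":24,"ses":57}},"mtc":{"hqq":{"bjv":16,"t":70,"vmo":97},"hxf":{"bp":98,"v":52},"pf":67,"tmv":{"f":7,"rz":63,"tp":93,"xli":18},"x":[93,39]},"p":[{"j":30,"o":55,"olg":16,"qk":89,"rl":21},9],"vm":97}
After op 8 (add /mtc/hqq/l 3): {"f":{"so":{"ia":57,"l":81,"ldq":96,"s":73,"ueu":84},"tyo":[58,17,16,75,72],"vae":{"mls":24,"ses":57}},"mtc":{"hqq":{"bjv":16,"l":3,"t":70,"vmo":97},"hxf":{"bp":98,"v":52},"pf":67,"tmv":{"f":7,"rz":63,"tp":93,"xli":18},"x":[93,39]},"p":[{"j":30,"o":55,"olg":16,"qk":89,"rl":21},9],"vm":97}
After op 9 (replace /mtc/x 2): {"f":{"so":{"ia":57,"l":81,"ldq":96,"s":73,"ueu":84},"tyo":[58,17,16,75,72],"vae":{"mls":24,"ses":57}},"mtc":{"hqq":{"bjv":16,"l":3,"t":70,"vmo":97},"hxf":{"bp":98,"v":52},"pf":67,"tmv":{"f":7,"rz":63,"tp":93,"xli":18},"x":2},"p":[{"j":30,"o":55,"olg":16,"qk":89,"rl":21},9],"vm":97}
After op 10 (add /f/vae/cih 6): {"f":{"so":{"ia":57,"l":81,"ldq":96,"s":73,"ueu":84},"tyo":[58,17,16,75,72],"vae":{"cih":6,"mls":24,"ses":57}},"mtc":{"hqq":{"bjv":16,"l":3,"t":70,"vmo":97},"hxf":{"bp":98,"v":52},"pf":67,"tmv":{"f":7,"rz":63,"tp":93,"xli":18},"x":2},"p":[{"j":30,"o":55,"olg":16,"qk":89,"rl":21},9],"vm":97}
After op 11 (add /f/so/jew 75): {"f":{"so":{"ia":57,"jew":75,"l":81,"ldq":96,"s":73,"ueu":84},"tyo":[58,17,16,75,72],"vae":{"cih":6,"mls":24,"ses":57}},"mtc":{"hqq":{"bjv":16,"l":3,"t":70,"vmo":97},"hxf":{"bp":98,"v":52},"pf":67,"tmv":{"f":7,"rz":63,"tp":93,"xli":18},"x":2},"p":[{"j":30,"o":55,"olg":16,"qk":89,"rl":21},9],"vm":97}
After op 12 (replace /f/vae/mls 35): {"f":{"so":{"ia":57,"jew":75,"l":81,"ldq":96,"s":73,"ueu":84},"tyo":[58,17,16,75,72],"vae":{"cih":6,"mls":35,"ses":57}},"mtc":{"hqq":{"bjv":16,"l":3,"t":70,"vmo":97},"hxf":{"bp":98,"v":52},"pf":67,"tmv":{"f":7,"rz":63,"tp":93,"xli":18},"x":2},"p":[{"j":30,"o":55,"olg":16,"qk":89,"rl":21},9],"vm":97}
Value at /mtc/pf: 67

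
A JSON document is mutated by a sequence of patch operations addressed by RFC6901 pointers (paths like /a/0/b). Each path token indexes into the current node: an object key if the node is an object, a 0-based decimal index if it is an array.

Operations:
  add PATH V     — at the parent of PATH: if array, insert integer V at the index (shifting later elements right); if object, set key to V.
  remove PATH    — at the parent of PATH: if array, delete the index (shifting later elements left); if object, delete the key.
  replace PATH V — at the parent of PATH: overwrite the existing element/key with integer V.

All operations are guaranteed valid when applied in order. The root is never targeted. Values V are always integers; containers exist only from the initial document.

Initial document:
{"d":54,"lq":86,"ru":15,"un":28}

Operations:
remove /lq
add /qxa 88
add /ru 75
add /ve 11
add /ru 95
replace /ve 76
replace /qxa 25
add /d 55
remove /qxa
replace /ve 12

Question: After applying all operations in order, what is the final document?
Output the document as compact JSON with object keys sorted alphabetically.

After op 1 (remove /lq): {"d":54,"ru":15,"un":28}
After op 2 (add /qxa 88): {"d":54,"qxa":88,"ru":15,"un":28}
After op 3 (add /ru 75): {"d":54,"qxa":88,"ru":75,"un":28}
After op 4 (add /ve 11): {"d":54,"qxa":88,"ru":75,"un":28,"ve":11}
After op 5 (add /ru 95): {"d":54,"qxa":88,"ru":95,"un":28,"ve":11}
After op 6 (replace /ve 76): {"d":54,"qxa":88,"ru":95,"un":28,"ve":76}
After op 7 (replace /qxa 25): {"d":54,"qxa":25,"ru":95,"un":28,"ve":76}
After op 8 (add /d 55): {"d":55,"qxa":25,"ru":95,"un":28,"ve":76}
After op 9 (remove /qxa): {"d":55,"ru":95,"un":28,"ve":76}
After op 10 (replace /ve 12): {"d":55,"ru":95,"un":28,"ve":12}

Answer: {"d":55,"ru":95,"un":28,"ve":12}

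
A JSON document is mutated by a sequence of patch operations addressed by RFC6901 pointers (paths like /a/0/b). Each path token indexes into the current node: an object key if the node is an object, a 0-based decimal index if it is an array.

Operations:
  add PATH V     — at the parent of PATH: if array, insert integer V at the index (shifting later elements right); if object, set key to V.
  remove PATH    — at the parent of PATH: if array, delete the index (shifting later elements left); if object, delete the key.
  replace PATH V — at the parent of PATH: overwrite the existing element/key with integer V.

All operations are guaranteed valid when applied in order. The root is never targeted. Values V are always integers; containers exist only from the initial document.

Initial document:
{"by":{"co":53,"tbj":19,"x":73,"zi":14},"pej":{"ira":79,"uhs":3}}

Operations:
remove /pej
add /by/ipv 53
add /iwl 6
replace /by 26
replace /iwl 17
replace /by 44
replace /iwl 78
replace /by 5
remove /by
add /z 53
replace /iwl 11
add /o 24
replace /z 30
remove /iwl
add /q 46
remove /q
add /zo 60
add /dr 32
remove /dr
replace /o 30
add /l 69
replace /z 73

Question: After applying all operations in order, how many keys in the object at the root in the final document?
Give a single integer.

Answer: 4

Derivation:
After op 1 (remove /pej): {"by":{"co":53,"tbj":19,"x":73,"zi":14}}
After op 2 (add /by/ipv 53): {"by":{"co":53,"ipv":53,"tbj":19,"x":73,"zi":14}}
After op 3 (add /iwl 6): {"by":{"co":53,"ipv":53,"tbj":19,"x":73,"zi":14},"iwl":6}
After op 4 (replace /by 26): {"by":26,"iwl":6}
After op 5 (replace /iwl 17): {"by":26,"iwl":17}
After op 6 (replace /by 44): {"by":44,"iwl":17}
After op 7 (replace /iwl 78): {"by":44,"iwl":78}
After op 8 (replace /by 5): {"by":5,"iwl":78}
After op 9 (remove /by): {"iwl":78}
After op 10 (add /z 53): {"iwl":78,"z":53}
After op 11 (replace /iwl 11): {"iwl":11,"z":53}
After op 12 (add /o 24): {"iwl":11,"o":24,"z":53}
After op 13 (replace /z 30): {"iwl":11,"o":24,"z":30}
After op 14 (remove /iwl): {"o":24,"z":30}
After op 15 (add /q 46): {"o":24,"q":46,"z":30}
After op 16 (remove /q): {"o":24,"z":30}
After op 17 (add /zo 60): {"o":24,"z":30,"zo":60}
After op 18 (add /dr 32): {"dr":32,"o":24,"z":30,"zo":60}
After op 19 (remove /dr): {"o":24,"z":30,"zo":60}
After op 20 (replace /o 30): {"o":30,"z":30,"zo":60}
After op 21 (add /l 69): {"l":69,"o":30,"z":30,"zo":60}
After op 22 (replace /z 73): {"l":69,"o":30,"z":73,"zo":60}
Size at the root: 4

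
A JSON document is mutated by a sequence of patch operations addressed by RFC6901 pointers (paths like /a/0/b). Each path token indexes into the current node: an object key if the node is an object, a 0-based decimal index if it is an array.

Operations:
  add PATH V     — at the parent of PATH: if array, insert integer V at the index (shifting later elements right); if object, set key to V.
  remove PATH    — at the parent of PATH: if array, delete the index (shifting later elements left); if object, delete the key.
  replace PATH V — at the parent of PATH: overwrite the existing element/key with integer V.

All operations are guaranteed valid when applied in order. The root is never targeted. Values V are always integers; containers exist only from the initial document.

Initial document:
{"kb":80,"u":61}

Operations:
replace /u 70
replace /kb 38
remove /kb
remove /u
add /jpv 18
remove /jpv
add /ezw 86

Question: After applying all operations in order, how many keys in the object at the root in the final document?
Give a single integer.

After op 1 (replace /u 70): {"kb":80,"u":70}
After op 2 (replace /kb 38): {"kb":38,"u":70}
After op 3 (remove /kb): {"u":70}
After op 4 (remove /u): {}
After op 5 (add /jpv 18): {"jpv":18}
After op 6 (remove /jpv): {}
After op 7 (add /ezw 86): {"ezw":86}
Size at the root: 1

Answer: 1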